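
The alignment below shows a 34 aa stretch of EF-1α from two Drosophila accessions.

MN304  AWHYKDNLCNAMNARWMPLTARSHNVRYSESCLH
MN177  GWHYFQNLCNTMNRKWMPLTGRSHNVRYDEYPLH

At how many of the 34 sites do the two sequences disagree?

10

Mismatches occur at site 1 (A↔G), site 5 (K↔F), site 6 (D↔Q), site 11 (A↔T), site 14 (A↔R), site 15 (R↔K), site 21 (A↔G), site 29 (S↔D), site 31 (S↔Y), site 32 (C↔P).
That gives 10 mismatches out of 34 aligned sites, so the Hamming distance is 10.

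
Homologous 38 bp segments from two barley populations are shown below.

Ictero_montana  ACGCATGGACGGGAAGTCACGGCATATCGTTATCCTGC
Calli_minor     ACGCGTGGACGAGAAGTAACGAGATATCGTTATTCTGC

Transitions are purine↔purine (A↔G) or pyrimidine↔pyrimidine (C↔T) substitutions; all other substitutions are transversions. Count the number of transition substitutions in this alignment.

4

The sequences differ at positions 5 (A/G, transition), 12 (G/A, transition), 18 (C/A, transversion), 22 (G/A, transition), 23 (C/G, transversion), 34 (C/T, transition).
Of the 6 differences, 4 transitions and 2 transversions, so the answer is 4.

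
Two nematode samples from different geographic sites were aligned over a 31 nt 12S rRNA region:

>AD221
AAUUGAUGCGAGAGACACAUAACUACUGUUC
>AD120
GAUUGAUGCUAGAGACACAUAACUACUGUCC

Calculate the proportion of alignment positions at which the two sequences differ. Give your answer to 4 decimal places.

The sequences differ at positions 1 (A/G), 10 (G/U), 30 (U/C).
There are 3 differences over 31 sites, so p = 3/31 = 0.0968.

0.0968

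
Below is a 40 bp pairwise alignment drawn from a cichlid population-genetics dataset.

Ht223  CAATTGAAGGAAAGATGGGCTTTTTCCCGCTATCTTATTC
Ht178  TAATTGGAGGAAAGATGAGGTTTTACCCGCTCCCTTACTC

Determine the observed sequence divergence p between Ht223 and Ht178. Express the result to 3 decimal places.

The sequences differ at positions 1 (C/T), 7 (A/G), 18 (G/A), 20 (C/G), 25 (T/A), 32 (A/C), 33 (T/C), 38 (T/C).
There are 8 differences over 40 sites, so p = 8/40 = 0.200.

0.200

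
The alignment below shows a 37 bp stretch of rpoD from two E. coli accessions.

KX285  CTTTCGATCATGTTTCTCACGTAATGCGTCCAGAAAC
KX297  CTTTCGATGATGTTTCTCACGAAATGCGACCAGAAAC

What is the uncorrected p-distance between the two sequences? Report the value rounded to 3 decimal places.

The sequences differ at positions 9 (C/G), 22 (T/A), 29 (T/A).
There are 3 differences over 37 sites, so p = 3/37 = 0.081.

0.081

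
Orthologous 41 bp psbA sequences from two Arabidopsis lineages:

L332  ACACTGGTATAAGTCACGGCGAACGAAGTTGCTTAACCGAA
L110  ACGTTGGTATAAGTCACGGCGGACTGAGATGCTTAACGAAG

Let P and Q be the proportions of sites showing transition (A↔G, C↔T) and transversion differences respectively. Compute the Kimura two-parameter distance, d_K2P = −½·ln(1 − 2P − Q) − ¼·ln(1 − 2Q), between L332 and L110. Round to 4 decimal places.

0.2673

The sequences differ at positions 3 (A/G, transition), 4 (C/T, transition), 22 (A/G, transition), 25 (G/T, transversion), 26 (A/G, transition), 29 (T/A, transversion), 38 (C/G, transversion), 39 (G/A, transition), 41 (A/G, transition).
Of the 9 differences, 6 transitions and 3 transversions over 41 sites: P = 6/41 = 0.146341, Q = 3/41 = 0.073171.
d = −0.5·ln(0.634147) − 0.25·ln(0.853658) = −0.5·(-0.455474) − 0.25·(-0.158225) = 0.2673.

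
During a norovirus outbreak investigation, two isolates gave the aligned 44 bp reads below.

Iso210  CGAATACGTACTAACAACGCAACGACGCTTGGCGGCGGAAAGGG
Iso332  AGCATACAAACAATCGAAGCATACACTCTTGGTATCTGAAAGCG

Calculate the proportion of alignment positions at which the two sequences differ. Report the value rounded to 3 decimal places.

0.386

The sequences differ at positions 1 (C/A), 3 (A/C), 8 (G/A), 9 (T/A), 12 (T/A), 14 (A/T), 16 (A/G), 18 (C/A), 22 (A/T), 23 (C/A), 24 (G/C), 27 (G/T), 33 (C/T), 34 (G/A), 35 (G/T), 37 (G/T), 43 (G/C).
There are 17 differences over 44 sites, so p = 17/44 = 0.386.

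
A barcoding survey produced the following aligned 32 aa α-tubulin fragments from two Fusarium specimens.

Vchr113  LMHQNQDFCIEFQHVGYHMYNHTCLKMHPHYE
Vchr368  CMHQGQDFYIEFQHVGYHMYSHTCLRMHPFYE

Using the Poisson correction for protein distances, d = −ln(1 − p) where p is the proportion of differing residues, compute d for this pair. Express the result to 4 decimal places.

Mismatches occur at site 1 (L→C), site 5 (N→G), site 9 (C→Y), site 21 (N→S), site 26 (K→R), site 30 (H→F).
p = 6/32 = 0.187500.
d = −ln(1 − 0.187500) = −ln(0.812500) = 0.2076.

0.2076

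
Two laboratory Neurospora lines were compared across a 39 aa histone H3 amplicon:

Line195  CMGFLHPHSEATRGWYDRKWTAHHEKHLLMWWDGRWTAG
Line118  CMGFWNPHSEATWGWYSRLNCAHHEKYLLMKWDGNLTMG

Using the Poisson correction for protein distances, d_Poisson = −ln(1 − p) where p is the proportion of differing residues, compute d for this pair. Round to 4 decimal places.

0.3677

Differing sites — 5:L/W; 6:H/N; 13:R/W; 17:D/S; 19:K/L; 20:W/N; 21:T/C; 27:H/Y; 31:W/K; 35:R/N; 36:W/L; 38:A/M.
p = 12/39 = 0.307692.
d = −ln(1 − 0.307692) = −ln(0.692308) = 0.3677.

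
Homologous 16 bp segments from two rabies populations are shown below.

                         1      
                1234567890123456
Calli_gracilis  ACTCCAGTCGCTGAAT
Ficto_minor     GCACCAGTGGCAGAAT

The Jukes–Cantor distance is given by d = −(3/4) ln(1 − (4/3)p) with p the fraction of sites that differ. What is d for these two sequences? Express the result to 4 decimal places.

The sequences differ at positions 1 (A/G), 3 (T/A), 9 (C/G), 12 (T/A).
p = 4/16 = 0.250000.
d = −0.75 · ln(1 − (4/3)·0.250000) = −0.75 · ln(0.666667) = −0.75 · (-0.405465) = 0.3041.

0.3041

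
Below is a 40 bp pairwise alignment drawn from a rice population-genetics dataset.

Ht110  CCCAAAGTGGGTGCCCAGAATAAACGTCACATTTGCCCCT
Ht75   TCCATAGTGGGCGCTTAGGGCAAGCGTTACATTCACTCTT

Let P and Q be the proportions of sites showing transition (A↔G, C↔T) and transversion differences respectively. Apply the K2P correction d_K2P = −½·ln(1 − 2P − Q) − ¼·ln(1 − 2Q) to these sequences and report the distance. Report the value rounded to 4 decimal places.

0.5748

Differing sites — 1:C/T (Ti); 5:A/T (Tv); 12:T/C (Ti); 15:C/T (Ti); 16:C/T (Ti); 19:A/G (Ti); 20:A/G (Ti); 21:T/C (Ti); 24:A/G (Ti); 28:C/T (Ti); 34:T/C (Ti); 35:G/A (Ti); 37:C/T (Ti); 39:C/T (Ti).
Of the 14 differences, 13 transitions and 1 transversion over 40 sites: P = 13/40 = 0.325000, Q = 1/40 = 0.025000.
d = −0.5·ln(0.325000) − 0.25·ln(0.950000) = −0.5·(-1.123930) − 0.25·(-0.051293) = 0.5748.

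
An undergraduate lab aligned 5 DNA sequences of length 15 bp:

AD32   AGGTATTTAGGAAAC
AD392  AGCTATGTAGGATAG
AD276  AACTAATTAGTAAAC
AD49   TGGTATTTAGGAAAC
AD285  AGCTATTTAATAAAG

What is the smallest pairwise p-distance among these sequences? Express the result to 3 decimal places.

Pairwise Hamming distances:
  AD32 vs AD392: 4
  AD32 vs AD276: 4
  AD32 vs AD49: 1
  AD32 vs AD285: 4
  AD392 vs AD276: 6
  AD392 vs AD49: 5
  AD392 vs AD285: 4
  AD276 vs AD49: 5
  AD276 vs AD285: 4
  AD49 vs AD285: 5
The smallest is 1 mismatch, between AD32 and AD49; p = 1/15 = 0.067.

0.067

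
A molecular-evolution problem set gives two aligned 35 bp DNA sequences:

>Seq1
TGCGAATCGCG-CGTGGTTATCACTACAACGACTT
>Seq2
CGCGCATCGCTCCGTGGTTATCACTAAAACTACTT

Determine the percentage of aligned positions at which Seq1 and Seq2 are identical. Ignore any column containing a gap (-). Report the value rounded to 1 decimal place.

Excluding the 1 gap column leaves 34 comparable sites.
Mismatches occur at site 1 (T/C), site 5 (A/C), site 11 (G/T), site 27 (C/A), site 31 (G/T).
29 of the 34 comparable sites match, so the percent identity is 29/34 × 100 = 85.3%.

85.3%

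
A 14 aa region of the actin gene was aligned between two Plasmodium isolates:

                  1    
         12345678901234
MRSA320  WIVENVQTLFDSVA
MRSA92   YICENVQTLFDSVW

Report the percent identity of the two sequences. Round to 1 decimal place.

78.6%

Differing sites — 1:W/Y; 3:V/C; 14:A/W.
11 of the 14 sites match, so the percent identity is 11/14 × 100 = 78.6%.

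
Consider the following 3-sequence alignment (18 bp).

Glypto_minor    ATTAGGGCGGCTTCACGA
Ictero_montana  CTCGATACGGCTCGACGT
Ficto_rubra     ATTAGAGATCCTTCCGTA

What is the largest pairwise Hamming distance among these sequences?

15

Pairwise Hamming distances:
  Glypto_minor vs Ictero_montana: 9
  Glypto_minor vs Ficto_rubra: 7
  Ictero_montana vs Ficto_rubra: 15
The largest is 15, between Ictero_montana and Ficto_rubra.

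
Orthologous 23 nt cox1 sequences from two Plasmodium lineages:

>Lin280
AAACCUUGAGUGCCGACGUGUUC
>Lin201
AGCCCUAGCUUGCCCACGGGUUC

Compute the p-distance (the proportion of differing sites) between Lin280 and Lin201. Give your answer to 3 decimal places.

0.304

Differing sites — 2:A/G; 3:A/C; 7:U/A; 9:A/C; 10:G/U; 15:G/C; 19:U/G.
There are 7 differences over 23 sites, so p = 7/23 = 0.304.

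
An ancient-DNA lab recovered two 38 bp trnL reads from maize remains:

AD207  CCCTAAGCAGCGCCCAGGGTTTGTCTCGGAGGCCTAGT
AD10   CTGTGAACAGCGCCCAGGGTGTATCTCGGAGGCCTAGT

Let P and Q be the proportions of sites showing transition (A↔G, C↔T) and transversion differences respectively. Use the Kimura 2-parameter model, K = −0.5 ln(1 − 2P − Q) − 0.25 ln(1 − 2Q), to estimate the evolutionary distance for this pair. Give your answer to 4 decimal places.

0.1805

Mismatches occur at site 2 (C↔T, transition), site 3 (C↔G, transversion), site 5 (A↔G, transition), site 7 (G↔A, transition), site 21 (T↔G, transversion), site 23 (G↔A, transition).
Of the 6 differences, 4 transitions and 2 transversions over 38 sites: P = 4/38 = 0.105263, Q = 2/38 = 0.052632.
d = −0.5·ln(0.736842) − 0.25·ln(0.894736) = −0.5·(-0.305382) − 0.25·(-0.111227) = 0.1805.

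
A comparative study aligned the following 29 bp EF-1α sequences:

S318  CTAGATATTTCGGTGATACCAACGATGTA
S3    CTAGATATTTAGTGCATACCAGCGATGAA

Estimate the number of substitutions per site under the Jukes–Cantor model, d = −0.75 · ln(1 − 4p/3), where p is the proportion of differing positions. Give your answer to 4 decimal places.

Differing sites — 11:C/A; 13:G/T; 14:T/G; 15:G/C; 22:A/G; 28:T/A.
p = 6/29 = 0.206897.
d = −0.75 · ln(1 − (4/3)·0.206897) = −0.75 · ln(0.724137) = −0.75 · (-0.322775) = 0.2421.

0.2421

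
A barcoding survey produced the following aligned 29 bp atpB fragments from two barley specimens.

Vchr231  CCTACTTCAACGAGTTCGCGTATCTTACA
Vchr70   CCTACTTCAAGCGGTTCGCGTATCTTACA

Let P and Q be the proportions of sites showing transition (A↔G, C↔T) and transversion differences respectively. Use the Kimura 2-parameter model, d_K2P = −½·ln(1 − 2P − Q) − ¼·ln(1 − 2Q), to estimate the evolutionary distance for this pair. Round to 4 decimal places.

Mismatches occur at site 11 (C/G, transversion), site 12 (G/C, transversion), site 13 (A/G, transition).
Of the 3 differences, 1 transition and 2 transversions over 29 sites: P = 1/29 = 0.034483, Q = 2/29 = 0.068966.
d = −0.5·ln(0.862068) − 0.25·ln(0.862068) = −0.5·(-0.148421) − 0.25·(-0.148421) = 0.1113.

0.1113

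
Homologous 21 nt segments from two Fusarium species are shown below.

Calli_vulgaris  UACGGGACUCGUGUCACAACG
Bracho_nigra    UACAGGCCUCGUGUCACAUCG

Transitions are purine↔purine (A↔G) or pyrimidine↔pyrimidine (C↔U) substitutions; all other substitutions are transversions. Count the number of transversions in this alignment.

Mismatches occur at site 4 (G↔A, transition), site 7 (A↔C, transversion), site 19 (A↔U, transversion).
Of the 3 differences, 1 transition and 2 transversions, so the answer is 2.

2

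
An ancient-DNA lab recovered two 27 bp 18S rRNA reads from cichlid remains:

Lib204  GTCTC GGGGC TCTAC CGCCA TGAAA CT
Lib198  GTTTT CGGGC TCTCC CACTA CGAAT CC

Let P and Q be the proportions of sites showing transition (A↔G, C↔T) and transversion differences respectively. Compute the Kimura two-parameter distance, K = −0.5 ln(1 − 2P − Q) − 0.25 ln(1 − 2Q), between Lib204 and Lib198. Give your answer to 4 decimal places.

Differing sites — 3:C/T (Ti); 5:C/T (Ti); 6:G/C (Tv); 14:A/C (Tv); 17:G/A (Ti); 19:C/T (Ti); 21:T/C (Ti); 25:A/T (Tv); 27:T/C (Ti).
Of the 9 differences, 6 transitions and 3 transversions over 27 sites: P = 6/27 = 0.222222, Q = 3/27 = 0.111111.
d = −0.5·ln(0.444445) − 0.25·ln(0.777778) = −0.5·(-0.810929) − 0.25·(-0.251314) = 0.4683.

0.4683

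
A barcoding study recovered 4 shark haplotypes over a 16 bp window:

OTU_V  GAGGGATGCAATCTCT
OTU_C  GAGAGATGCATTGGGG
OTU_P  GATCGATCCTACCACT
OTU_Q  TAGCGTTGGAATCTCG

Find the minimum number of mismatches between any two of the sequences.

5

Pairwise Hamming distances:
  OTU_V vs OTU_C: 6
  OTU_V vs OTU_P: 6
  OTU_V vs OTU_Q: 5
  OTU_C vs OTU_P: 10
  OTU_C vs OTU_Q: 8
  OTU_P vs OTU_Q: 9
The smallest is 5, between OTU_V and OTU_Q.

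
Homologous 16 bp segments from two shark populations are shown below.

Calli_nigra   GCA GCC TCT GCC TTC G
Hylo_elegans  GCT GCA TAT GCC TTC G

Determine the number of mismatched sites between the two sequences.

Mismatches occur at site 3 (A↔T), site 6 (C↔A), site 8 (C↔A).
That gives 3 mismatches out of 16 aligned sites, so the Hamming distance is 3.

3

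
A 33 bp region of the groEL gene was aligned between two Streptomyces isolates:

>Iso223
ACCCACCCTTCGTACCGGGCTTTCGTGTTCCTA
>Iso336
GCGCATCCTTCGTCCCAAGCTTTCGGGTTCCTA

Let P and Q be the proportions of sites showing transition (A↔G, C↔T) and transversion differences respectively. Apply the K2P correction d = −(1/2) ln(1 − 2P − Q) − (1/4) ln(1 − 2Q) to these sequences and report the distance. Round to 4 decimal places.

0.2529

Mismatches occur at site 1 (A→G, transition), site 3 (C→G, transversion), site 6 (C→T, transition), site 14 (A→C, transversion), site 17 (G→A, transition), site 18 (G→A, transition), site 26 (T→G, transversion).
Of the 7 differences, 4 transitions and 3 transversions over 33 sites: P = 4/33 = 0.121212, Q = 3/33 = 0.090909.
d = −0.5·ln(0.666667) − 0.25·ln(0.818182) = −0.5·(-0.405465) − 0.25·(-0.200670) = 0.2529.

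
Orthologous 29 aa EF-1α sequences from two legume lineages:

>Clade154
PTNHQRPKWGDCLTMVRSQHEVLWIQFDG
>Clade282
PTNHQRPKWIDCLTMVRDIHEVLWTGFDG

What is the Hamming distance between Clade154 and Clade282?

Mismatches occur at site 10 (G→I), site 18 (S→D), site 19 (Q→I), site 25 (I→T), site 26 (Q→G).
That gives 5 mismatches out of 29 aligned sites, so the Hamming distance is 5.

5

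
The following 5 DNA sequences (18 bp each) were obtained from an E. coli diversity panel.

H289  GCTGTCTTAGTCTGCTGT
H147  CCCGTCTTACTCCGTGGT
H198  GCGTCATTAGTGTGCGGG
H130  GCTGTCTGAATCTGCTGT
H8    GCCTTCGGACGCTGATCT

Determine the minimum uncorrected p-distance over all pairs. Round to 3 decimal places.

0.111

Pairwise Hamming distances:
  H289 vs H147: 6
  H289 vs H198: 7
  H289 vs H130: 2
  H289 vs H8: 8
  H147 vs H198: 10
  H147 vs H130: 7
  H147 vs H8: 9
  H198 vs H130: 9
  H198 vs H8: 12
  H130 vs H8: 7
The smallest is 2 mismatches, between H289 and H130; p = 2/18 = 0.111.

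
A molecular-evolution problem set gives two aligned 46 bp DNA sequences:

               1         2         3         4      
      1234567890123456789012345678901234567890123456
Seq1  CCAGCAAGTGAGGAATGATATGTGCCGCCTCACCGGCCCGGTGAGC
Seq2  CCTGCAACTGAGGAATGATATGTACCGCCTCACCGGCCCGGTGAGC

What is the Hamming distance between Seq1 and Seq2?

3

Mismatches occur at site 3 (A→T), site 8 (G→C), site 24 (G→A).
That gives 3 mismatches out of 46 aligned sites, so the Hamming distance is 3.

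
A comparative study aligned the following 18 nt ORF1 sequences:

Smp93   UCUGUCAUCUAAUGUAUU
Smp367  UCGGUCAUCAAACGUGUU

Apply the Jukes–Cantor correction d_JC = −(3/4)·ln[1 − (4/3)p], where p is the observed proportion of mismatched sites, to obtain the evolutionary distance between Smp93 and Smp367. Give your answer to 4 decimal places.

0.2635

Differing sites — 3:U/G; 10:U/A; 13:U/C; 16:A/G.
p = 4/18 = 0.222222.
d = −0.75 · ln(1 − (4/3)·0.222222) = −0.75 · ln(0.703704) = −0.75 · (-0.351397) = 0.2635.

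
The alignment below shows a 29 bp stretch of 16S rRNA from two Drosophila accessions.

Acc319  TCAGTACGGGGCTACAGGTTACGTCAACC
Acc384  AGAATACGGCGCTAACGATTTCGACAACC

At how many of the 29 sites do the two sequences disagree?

Differing sites — 1:T/A; 2:C/G; 4:G/A; 10:G/C; 15:C/A; 16:A/C; 18:G/A; 21:A/T; 24:T/A.
That gives 9 mismatches out of 29 aligned sites, so the Hamming distance is 9.

9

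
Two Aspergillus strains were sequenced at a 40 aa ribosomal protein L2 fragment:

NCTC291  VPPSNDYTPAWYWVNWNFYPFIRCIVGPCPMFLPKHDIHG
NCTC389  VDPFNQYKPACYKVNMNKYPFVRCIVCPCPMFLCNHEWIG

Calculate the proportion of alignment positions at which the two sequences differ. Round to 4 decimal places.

0.3750

The sequences differ at positions 2 (P/D), 4 (S/F), 6 (D/Q), 8 (T/K), 11 (W/C), 13 (W/K), 16 (W/M), 18 (F/K), 22 (I/V), 27 (G/C), 34 (P/C), 35 (K/N), 37 (D/E), 38 (I/W), 39 (H/I).
There are 15 differences over 40 sites, so p = 15/40 = 0.3750.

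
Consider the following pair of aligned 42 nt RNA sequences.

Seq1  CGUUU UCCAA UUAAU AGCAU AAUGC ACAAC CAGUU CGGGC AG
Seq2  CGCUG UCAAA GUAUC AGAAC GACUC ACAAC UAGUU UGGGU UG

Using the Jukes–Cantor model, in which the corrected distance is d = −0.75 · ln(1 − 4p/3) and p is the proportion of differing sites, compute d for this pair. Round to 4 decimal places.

The sequences differ at positions 3 (U/C), 5 (U/G), 8 (C/A), 11 (U/G), 14 (A/U), 15 (U/C), 18 (C/A), 20 (U/C), 21 (A/G), 23 (U/C), 24 (G/U), 31 (C/U), 36 (C/U), 40 (C/U), 41 (A/U).
p = 15/42 = 0.357143.
d = −0.75 · ln(1 − (4/3)·0.357143) = −0.75 · ln(0.523809) = −0.75 · (-0.646628) = 0.4850.

0.4850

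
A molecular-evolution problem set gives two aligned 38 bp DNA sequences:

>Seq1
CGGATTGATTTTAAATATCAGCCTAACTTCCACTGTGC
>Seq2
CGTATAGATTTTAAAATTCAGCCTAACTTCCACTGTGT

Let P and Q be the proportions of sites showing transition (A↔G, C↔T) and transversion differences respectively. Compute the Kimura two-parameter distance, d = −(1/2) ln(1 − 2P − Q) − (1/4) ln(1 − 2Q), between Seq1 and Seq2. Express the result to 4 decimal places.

The sequences differ at positions 3 (G/T, transversion), 6 (T/A, transversion), 16 (T/A, transversion), 17 (A/T, transversion), 38 (C/T, transition).
Of the 5 differences, 1 transition and 4 transversions over 38 sites: P = 1/38 = 0.026316, Q = 4/38 = 0.105263.
d = −0.5·ln(0.842105) − 0.25·ln(0.789474) = −0.5·(-0.171851) − 0.25·(-0.236388) = 0.1450.

0.1450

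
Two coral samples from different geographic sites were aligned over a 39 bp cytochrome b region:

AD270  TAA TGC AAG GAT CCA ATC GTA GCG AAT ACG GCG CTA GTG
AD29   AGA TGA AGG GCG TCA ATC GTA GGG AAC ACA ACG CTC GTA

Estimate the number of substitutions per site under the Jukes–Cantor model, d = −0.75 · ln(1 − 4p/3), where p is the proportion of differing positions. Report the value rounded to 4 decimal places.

Mismatches occur at site 1 (T→A), site 2 (A→G), site 6 (C→A), site 8 (A→G), site 11 (A→C), site 12 (T→G), site 13 (C→T), site 23 (C→G), site 27 (T→C), site 30 (G→A), site 31 (G→A), site 36 (A→C), site 39 (G→A).
p = 13/39 = 0.333333.
d = −0.75 · ln(1 − (4/3)·0.333333) = −0.75 · ln(0.555556) = −0.75 · (-0.587786) = 0.4408.

0.4408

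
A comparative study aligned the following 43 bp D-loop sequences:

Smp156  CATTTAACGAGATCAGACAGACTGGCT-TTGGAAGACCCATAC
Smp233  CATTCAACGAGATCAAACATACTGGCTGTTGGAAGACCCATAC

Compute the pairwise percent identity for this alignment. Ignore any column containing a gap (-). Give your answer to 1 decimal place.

Excluding the 1 gap column leaves 42 comparable sites.
The sequences differ at positions 5 (T/C), 16 (G/A), 20 (G/T).
39 of the 42 comparable sites match, so the percent identity is 39/42 × 100 = 92.9%.

92.9%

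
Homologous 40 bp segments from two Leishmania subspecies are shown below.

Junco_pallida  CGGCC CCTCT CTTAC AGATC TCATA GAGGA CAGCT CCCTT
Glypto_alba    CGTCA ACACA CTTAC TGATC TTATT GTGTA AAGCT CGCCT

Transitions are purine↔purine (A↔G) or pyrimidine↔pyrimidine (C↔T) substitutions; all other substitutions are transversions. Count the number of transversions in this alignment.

11

Differing sites — 3:G/T (Tv); 5:C/A (Tv); 6:C/A (Tv); 8:T/A (Tv); 10:T/A (Tv); 16:A/T (Tv); 22:C/T (Ti); 25:A/T (Tv); 27:A/T (Tv); 29:G/T (Tv); 31:C/A (Tv); 37:C/G (Tv); 39:T/C (Ti).
Of the 13 differences, 2 transitions and 11 transversions, so the answer is 11.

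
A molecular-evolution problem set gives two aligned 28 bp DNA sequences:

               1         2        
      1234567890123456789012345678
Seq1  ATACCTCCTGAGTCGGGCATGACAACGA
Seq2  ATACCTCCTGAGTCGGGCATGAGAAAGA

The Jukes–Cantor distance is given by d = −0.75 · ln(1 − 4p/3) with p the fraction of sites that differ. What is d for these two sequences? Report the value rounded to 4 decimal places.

0.0751

Mismatches occur at site 23 (C↔G), site 26 (C↔A).
p = 2/28 = 0.071429.
d = −0.75 · ln(1 − (4/3)·0.071429) = −0.75 · ln(0.904761) = −0.75 · (-0.100084) = 0.0751.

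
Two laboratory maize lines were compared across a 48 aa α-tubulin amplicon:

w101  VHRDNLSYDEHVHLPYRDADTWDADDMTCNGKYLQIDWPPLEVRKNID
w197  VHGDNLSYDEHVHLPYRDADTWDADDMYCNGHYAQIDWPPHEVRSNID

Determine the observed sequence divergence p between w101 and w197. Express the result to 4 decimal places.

Mismatches occur at site 3 (R↔G), site 28 (T↔Y), site 32 (K↔H), site 34 (L↔A), site 41 (L↔H), site 45 (K↔S).
There are 6 differences over 48 sites, so p = 6/48 = 0.1250.

0.1250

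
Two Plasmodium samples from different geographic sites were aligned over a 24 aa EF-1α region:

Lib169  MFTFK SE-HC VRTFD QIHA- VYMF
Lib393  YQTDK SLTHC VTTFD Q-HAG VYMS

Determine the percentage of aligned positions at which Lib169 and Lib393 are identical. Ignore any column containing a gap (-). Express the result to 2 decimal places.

Excluding the 3 gap columns leaves 21 comparable sites.
The sequences differ at positions 1 (M/Y), 2 (F/Q), 4 (F/D), 7 (E/L), 12 (R/T), 24 (F/S).
15 of the 21 comparable sites match, so the percent identity is 15/21 × 100 = 71.43%.

71.43%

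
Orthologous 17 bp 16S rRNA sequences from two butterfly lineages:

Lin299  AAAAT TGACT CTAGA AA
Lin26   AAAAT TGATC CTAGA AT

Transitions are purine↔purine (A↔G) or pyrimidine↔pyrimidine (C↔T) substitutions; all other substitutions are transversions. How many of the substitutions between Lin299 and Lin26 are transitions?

2

The sequences differ at positions 9 (C/T, transition), 10 (T/C, transition), 17 (A/T, transversion).
Of the 3 differences, 2 transitions and 1 transversion, so the answer is 2.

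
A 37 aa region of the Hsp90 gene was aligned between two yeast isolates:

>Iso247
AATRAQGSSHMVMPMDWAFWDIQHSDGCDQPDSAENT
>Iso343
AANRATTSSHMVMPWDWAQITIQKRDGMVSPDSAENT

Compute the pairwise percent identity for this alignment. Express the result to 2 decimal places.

67.57%

Mismatches occur at site 3 (T→N), site 6 (Q→T), site 7 (G→T), site 15 (M→W), site 19 (F→Q), site 20 (W→I), site 21 (D→T), site 24 (H→K), site 25 (S→R), site 28 (C→M), site 29 (D→V), site 30 (Q→S).
25 of the 37 sites match, so the percent identity is 25/37 × 100 = 67.57%.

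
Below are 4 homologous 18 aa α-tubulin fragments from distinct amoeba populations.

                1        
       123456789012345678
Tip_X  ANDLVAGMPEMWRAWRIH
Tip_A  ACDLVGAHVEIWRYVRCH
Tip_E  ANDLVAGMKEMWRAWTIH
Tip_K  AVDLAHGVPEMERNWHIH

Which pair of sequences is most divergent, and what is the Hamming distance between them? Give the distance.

Pairwise Hamming distances:
  Tip_X vs Tip_A: 9
  Tip_X vs Tip_E: 2
  Tip_X vs Tip_K: 7
  Tip_A vs Tip_E: 10
  Tip_A vs Tip_K: 12
  Tip_E vs Tip_K: 8
The largest is 12, between Tip_A and Tip_K.

12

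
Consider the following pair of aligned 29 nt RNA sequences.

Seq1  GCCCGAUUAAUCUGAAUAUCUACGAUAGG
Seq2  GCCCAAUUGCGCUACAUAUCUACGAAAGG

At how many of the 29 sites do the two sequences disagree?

7

The sequences differ at positions 5 (G/A), 9 (A/G), 10 (A/C), 11 (U/G), 14 (G/A), 15 (A/C), 26 (U/A).
That gives 7 mismatches out of 29 aligned sites, so the Hamming distance is 7.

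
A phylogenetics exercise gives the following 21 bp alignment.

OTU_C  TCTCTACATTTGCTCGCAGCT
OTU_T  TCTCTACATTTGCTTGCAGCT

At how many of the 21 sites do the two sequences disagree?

1

Differing sites — 15:C/T.
That gives 1 mismatch out of 21 aligned sites, so the Hamming distance is 1.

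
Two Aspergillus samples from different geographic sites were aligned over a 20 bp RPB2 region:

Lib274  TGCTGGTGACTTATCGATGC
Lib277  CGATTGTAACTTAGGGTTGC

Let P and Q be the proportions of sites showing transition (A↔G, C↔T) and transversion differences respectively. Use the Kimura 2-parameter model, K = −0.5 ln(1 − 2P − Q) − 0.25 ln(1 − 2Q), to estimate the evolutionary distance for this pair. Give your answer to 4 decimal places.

0.4722

Mismatches occur at site 1 (T/C, transition), site 3 (C/A, transversion), site 5 (G/T, transversion), site 8 (G/A, transition), site 14 (T/G, transversion), site 15 (C/G, transversion), site 17 (A/T, transversion).
Of the 7 differences, 2 transitions and 5 transversions over 20 sites: P = 2/20 = 0.100000, Q = 5/20 = 0.250000.
d = −0.5·ln(0.550000) − 0.25·ln(0.500000) = −0.5·(-0.597837) − 0.25·(-0.693147) = 0.4722.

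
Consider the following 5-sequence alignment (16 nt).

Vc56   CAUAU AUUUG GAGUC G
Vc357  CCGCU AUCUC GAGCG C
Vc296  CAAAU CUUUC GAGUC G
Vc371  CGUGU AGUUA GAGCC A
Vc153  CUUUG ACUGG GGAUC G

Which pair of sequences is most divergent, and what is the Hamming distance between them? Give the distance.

13

Pairwise Hamming distances:
  Vc56 vs Vc357: 8
  Vc56 vs Vc296: 3
  Vc56 vs Vc371: 6
  Vc56 vs Vc153: 7
  Vc357 vs Vc296: 8
  Vc357 vs Vc371: 8
  Vc357 vs Vc153: 13
  Vc296 vs Vc371: 8
  Vc296 vs Vc153: 10
  Vc371 vs Vc153: 10
The largest is 13, between Vc357 and Vc153.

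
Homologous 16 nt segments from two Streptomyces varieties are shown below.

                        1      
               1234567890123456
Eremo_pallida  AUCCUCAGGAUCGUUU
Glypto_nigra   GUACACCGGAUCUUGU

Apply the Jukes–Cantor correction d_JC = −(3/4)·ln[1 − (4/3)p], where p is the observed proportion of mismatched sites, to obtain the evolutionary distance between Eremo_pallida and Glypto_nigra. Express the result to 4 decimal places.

Differing sites — 1:A/G; 3:C/A; 5:U/A; 7:A/C; 13:G/U; 15:U/G.
p = 6/16 = 0.375000.
d = −0.75 · ln(1 − (4/3)·0.375000) = −0.75 · ln(0.500000) = −0.75 · (-0.693147) = 0.5199.

0.5199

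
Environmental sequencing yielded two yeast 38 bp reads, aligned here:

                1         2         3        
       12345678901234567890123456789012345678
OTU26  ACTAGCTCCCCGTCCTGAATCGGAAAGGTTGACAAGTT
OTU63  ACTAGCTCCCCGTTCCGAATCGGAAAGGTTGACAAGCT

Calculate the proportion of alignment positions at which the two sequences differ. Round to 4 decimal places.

0.0789

Differing sites — 14:C/T; 16:T/C; 37:T/C.
There are 3 differences over 38 sites, so p = 3/38 = 0.0789.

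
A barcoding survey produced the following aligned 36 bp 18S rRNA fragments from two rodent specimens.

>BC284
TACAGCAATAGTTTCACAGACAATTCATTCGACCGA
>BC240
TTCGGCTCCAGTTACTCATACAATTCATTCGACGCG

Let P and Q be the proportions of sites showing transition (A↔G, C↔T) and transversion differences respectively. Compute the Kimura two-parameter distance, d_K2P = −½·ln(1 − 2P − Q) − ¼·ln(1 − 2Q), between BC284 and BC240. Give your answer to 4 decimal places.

Mismatches occur at site 2 (A↔T, transversion), site 4 (A↔G, transition), site 7 (A↔T, transversion), site 8 (A↔C, transversion), site 9 (T↔C, transition), site 14 (T↔A, transversion), site 16 (A↔T, transversion), site 19 (G↔T, transversion), site 34 (C↔G, transversion), site 35 (G↔C, transversion), site 36 (A↔G, transition).
Of the 11 differences, 3 transitions and 8 transversions over 36 sites: P = 3/36 = 0.083333, Q = 8/36 = 0.222222.
d = −0.5·ln(0.611112) − 0.25·ln(0.555556) = −0.5·(-0.492475) − 0.25·(-0.587786) = 0.3932.

0.3932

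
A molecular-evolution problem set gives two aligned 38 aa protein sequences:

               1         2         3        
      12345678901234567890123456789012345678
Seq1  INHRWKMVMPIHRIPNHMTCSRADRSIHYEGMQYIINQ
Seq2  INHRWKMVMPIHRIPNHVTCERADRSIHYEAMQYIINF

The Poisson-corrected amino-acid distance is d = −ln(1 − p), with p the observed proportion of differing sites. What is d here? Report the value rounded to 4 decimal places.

The sequences differ at positions 18 (M/V), 21 (S/E), 31 (G/A), 38 (Q/F).
p = 4/38 = 0.105263.
d = −ln(1 − 0.105263) = −ln(0.894737) = 0.1112.

0.1112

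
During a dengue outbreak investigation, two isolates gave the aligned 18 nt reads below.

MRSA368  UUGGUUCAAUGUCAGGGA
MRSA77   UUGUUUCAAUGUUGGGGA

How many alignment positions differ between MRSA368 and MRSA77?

The sequences differ at positions 4 (G/U), 13 (C/U), 14 (A/G).
That gives 3 mismatches out of 18 aligned sites, so the Hamming distance is 3.

3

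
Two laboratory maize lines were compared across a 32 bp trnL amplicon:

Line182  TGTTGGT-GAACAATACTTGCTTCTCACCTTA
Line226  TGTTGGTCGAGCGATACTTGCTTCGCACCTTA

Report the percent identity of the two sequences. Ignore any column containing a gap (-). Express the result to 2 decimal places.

Excluding the 1 gap column leaves 31 comparable sites.
Differing sites — 11:A/G; 13:A/G; 25:T/G.
28 of the 31 comparable sites match, so the percent identity is 28/31 × 100 = 90.32%.

90.32%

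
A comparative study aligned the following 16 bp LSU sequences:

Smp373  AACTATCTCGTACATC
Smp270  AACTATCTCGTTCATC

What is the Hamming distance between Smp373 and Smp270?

A single mismatch occurs at site 12 (A/T).
That gives 1 mismatch out of 16 aligned sites, so the Hamming distance is 1.

1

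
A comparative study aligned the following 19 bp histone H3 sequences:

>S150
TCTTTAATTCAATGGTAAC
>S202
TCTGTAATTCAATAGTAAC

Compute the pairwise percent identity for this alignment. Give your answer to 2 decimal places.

Differing sites — 4:T/G; 14:G/A.
17 of the 19 sites match, so the percent identity is 17/19 × 100 = 89.47%.

89.47%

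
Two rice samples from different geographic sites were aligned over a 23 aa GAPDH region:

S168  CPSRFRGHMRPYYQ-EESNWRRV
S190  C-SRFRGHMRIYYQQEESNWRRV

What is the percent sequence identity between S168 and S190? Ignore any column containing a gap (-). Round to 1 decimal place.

Excluding the 2 gap columns leaves 21 comparable sites.
A single mismatch occurs at site 11 (P/I).
20 of the 21 comparable sites match, so the percent identity is 20/21 × 100 = 95.2%.

95.2%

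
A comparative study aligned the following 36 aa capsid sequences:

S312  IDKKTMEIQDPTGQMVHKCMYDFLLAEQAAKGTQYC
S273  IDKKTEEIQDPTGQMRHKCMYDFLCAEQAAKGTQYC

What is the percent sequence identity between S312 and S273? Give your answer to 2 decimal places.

Differing sites — 6:M/E; 16:V/R; 25:L/C.
33 of the 36 sites match, so the percent identity is 33/36 × 100 = 91.67%.

91.67%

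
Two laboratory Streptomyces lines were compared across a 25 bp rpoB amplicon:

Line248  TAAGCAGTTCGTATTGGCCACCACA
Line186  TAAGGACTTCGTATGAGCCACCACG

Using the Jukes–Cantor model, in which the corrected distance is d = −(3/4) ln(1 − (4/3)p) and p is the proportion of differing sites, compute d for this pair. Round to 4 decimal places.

Mismatches occur at site 5 (C→G), site 7 (G→C), site 15 (T→G), site 16 (G→A), site 25 (A→G).
p = 5/25 = 0.200000.
d = −0.75 · ln(1 − (4/3)·0.200000) = −0.75 · ln(0.733333) = −0.75 · (-0.310155) = 0.2326.

0.2326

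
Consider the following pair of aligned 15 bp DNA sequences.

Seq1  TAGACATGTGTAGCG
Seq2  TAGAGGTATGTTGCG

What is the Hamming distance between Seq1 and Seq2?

4

The sequences differ at positions 5 (C/G), 6 (A/G), 8 (G/A), 12 (A/T).
That gives 4 mismatches out of 15 aligned sites, so the Hamming distance is 4.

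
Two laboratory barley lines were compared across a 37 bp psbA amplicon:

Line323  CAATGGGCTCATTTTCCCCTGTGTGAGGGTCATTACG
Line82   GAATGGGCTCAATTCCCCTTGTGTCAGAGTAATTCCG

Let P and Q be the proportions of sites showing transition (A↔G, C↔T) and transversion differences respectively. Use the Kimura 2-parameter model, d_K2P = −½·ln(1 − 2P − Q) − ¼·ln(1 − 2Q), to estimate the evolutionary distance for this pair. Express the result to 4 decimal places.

Differing sites — 1:C/G (Tv); 12:T/A (Tv); 15:T/C (Ti); 19:C/T (Ti); 25:G/C (Tv); 28:G/A (Ti); 31:C/A (Tv); 35:A/C (Tv).
Of the 8 differences, 3 transitions and 5 transversions over 37 sites: P = 3/37 = 0.081081, Q = 5/37 = 0.135135.
d = −0.5·ln(0.702703) − 0.25·ln(0.729730) = −0.5·(-0.352821) − 0.25·(-0.315081) = 0.2552.

0.2552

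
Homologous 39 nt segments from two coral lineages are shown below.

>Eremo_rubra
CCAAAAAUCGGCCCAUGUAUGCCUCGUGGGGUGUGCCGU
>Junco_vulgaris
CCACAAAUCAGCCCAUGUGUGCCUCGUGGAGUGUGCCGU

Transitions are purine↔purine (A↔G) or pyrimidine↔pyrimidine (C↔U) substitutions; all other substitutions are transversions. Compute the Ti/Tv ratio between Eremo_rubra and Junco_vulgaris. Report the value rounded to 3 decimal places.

3.000

Mismatches occur at site 4 (A→C, transversion), site 10 (G→A, transition), site 19 (A→G, transition), site 30 (G→A, transition).
Of the 4 differences, 3 transitions and 1 transversion, so Ti/Tv = 3/1 = 3.000.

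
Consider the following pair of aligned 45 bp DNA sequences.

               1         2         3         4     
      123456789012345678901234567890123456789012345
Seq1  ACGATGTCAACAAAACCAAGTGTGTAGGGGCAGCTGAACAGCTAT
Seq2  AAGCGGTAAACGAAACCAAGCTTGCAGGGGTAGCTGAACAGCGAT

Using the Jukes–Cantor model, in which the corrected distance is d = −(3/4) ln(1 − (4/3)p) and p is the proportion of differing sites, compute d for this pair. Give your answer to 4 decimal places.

The sequences differ at positions 2 (C/A), 4 (A/C), 5 (T/G), 8 (C/A), 12 (A/G), 21 (T/C), 22 (G/T), 25 (T/C), 31 (C/T), 43 (T/G).
p = 10/45 = 0.222222.
d = −0.75 · ln(1 − (4/3)·0.222222) = −0.75 · ln(0.703704) = −0.75 · (-0.351397) = 0.2635.

0.2635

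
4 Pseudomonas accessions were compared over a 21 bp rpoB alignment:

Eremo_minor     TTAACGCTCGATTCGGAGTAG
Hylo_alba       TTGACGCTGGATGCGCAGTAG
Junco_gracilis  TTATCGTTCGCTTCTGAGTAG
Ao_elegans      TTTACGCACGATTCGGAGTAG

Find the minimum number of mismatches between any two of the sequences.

2

Pairwise Hamming distances:
  Eremo_minor vs Hylo_alba: 4
  Eremo_minor vs Junco_gracilis: 4
  Eremo_minor vs Ao_elegans: 2
  Hylo_alba vs Junco_gracilis: 8
  Hylo_alba vs Ao_elegans: 5
  Junco_gracilis vs Ao_elegans: 6
The smallest is 2, between Eremo_minor and Ao_elegans.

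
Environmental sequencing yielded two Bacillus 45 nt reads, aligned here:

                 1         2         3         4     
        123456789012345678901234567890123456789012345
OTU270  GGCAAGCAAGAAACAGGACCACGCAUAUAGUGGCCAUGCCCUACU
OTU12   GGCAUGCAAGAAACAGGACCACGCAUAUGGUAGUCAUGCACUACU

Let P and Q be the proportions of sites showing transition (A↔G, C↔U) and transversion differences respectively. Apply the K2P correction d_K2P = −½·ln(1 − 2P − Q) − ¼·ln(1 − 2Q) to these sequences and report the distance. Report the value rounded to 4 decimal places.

0.1211

Differing sites — 5:A/U (Tv); 29:A/G (Ti); 32:G/A (Ti); 34:C/U (Ti); 40:C/A (Tv).
Of the 5 differences, 3 transitions and 2 transversions over 45 sites: P = 3/45 = 0.066667, Q = 2/45 = 0.044444.
d = −0.5·ln(0.822222) − 0.25·ln(0.911112) = −0.5·(-0.195745) − 0.25·(-0.093089) = 0.1211.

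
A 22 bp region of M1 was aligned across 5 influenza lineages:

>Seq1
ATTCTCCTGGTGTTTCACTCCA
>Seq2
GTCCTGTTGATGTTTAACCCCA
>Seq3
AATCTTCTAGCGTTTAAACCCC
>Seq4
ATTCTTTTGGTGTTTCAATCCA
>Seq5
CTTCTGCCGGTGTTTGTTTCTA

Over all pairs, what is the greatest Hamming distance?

12

Pairwise Hamming distances:
  Seq1 vs Seq2: 7
  Seq1 vs Seq3: 8
  Seq1 vs Seq4: 3
  Seq1 vs Seq5: 7
  Seq2 vs Seq3: 10
  Seq2 vs Seq4: 7
  Seq2 vs Seq5: 10
  Seq3 vs Seq4: 7
  Seq3 vs Seq5: 12
  Seq4 vs Seq5: 8
The largest is 12, between Seq3 and Seq5.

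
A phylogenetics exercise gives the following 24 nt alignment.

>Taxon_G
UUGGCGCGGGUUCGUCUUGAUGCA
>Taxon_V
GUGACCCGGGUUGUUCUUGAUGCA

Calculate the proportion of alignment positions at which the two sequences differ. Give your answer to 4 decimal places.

Differing sites — 1:U/G; 4:G/A; 6:G/C; 13:C/G; 14:G/U.
There are 5 differences over 24 sites, so p = 5/24 = 0.2083.

0.2083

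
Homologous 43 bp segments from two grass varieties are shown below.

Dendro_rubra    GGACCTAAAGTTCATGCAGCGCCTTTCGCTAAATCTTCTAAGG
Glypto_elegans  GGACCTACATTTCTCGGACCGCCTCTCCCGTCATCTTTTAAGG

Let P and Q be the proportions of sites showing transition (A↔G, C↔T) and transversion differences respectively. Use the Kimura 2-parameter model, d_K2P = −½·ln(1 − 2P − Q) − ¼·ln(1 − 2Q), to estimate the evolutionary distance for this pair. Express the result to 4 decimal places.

Differing sites — 8:A/C (Tv); 10:G/T (Tv); 14:A/T (Tv); 15:T/C (Ti); 17:C/G (Tv); 19:G/C (Tv); 25:T/C (Ti); 28:G/C (Tv); 30:T/G (Tv); 31:A/T (Tv); 32:A/C (Tv); 38:C/T (Ti).
Of the 12 differences, 3 transitions and 9 transversions over 43 sites: P = 3/43 = 0.069767, Q = 9/43 = 0.209302.
d = −0.5·ln(0.651164) − 0.25·ln(0.581396) = −0.5·(-0.428994) − 0.25·(-0.542323) = 0.3501.

0.3501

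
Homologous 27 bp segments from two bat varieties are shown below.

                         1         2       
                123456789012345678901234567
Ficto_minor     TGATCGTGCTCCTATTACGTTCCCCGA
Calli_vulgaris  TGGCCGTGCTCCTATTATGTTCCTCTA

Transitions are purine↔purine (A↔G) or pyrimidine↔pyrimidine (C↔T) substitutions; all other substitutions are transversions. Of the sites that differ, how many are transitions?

4

Mismatches occur at site 3 (A→G, transition), site 4 (T→C, transition), site 18 (C→T, transition), site 24 (C→T, transition), site 26 (G→T, transversion).
Of the 5 differences, 4 transitions and 1 transversion, so the answer is 4.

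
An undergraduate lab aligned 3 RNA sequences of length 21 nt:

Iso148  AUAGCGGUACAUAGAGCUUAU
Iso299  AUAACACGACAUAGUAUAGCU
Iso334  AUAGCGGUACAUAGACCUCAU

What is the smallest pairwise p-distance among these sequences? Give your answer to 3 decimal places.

0.095

Pairwise Hamming distances:
  Iso148 vs Iso299: 10
  Iso148 vs Iso334: 2
  Iso299 vs Iso334: 10
The smallest is 2 mismatches, between Iso148 and Iso334; p = 2/21 = 0.095.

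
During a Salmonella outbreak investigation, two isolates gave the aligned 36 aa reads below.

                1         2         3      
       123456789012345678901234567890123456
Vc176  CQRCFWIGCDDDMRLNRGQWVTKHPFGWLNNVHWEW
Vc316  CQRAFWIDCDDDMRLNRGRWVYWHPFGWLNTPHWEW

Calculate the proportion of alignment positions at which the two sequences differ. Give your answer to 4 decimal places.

0.1944

The sequences differ at positions 4 (C/A), 8 (G/D), 19 (Q/R), 22 (T/Y), 23 (K/W), 31 (N/T), 32 (V/P).
There are 7 differences over 36 sites, so p = 7/36 = 0.1944.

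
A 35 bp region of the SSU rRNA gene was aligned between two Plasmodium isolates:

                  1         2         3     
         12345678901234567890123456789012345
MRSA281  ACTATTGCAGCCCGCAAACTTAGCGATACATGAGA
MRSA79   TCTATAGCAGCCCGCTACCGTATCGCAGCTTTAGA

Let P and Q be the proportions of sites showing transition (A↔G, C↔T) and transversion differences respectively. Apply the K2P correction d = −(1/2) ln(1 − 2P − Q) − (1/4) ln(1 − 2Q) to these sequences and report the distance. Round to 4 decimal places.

0.4218

The sequences differ at positions 1 (A/T, transversion), 6 (T/A, transversion), 16 (A/T, transversion), 18 (A/C, transversion), 20 (T/G, transversion), 23 (G/T, transversion), 26 (A/C, transversion), 27 (T/A, transversion), 28 (A/G, transition), 30 (A/T, transversion), 32 (G/T, transversion).
Of the 11 differences, 1 transition and 10 transversions over 35 sites: P = 1/35 = 0.028571, Q = 10/35 = 0.285714.
d = −0.5·ln(0.657144) − 0.25·ln(0.428572) = −0.5·(-0.419852) − 0.25·(-0.847297) = 0.4218.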